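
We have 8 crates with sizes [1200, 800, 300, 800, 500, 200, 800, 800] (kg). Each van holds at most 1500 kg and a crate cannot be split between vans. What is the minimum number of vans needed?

5

Total = 1200 + 800 + 800 + 800 + 800 + 500 + 300 + 200 = 5400 kg.
Lower bound: ⌈5400/1500⌉ = 4 vans.
Also, 5 crates each exceed 750 kg, and no two of those can share a van, so at least 5 vans are needed.
A packing using 5 vans:
  van 1: 1200 + 300 = 1500
  van 2: 800 + 500 + 200 = 1500
  van 3: 800 = 800
  van 4: 800 = 800
  van 5: 800 = 800
This matches the lower bound, so 5 is optimal.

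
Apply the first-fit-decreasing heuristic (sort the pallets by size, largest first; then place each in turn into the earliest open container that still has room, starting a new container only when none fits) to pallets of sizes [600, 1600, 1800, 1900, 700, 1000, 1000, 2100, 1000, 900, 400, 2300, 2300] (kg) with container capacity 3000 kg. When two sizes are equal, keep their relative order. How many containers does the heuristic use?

6

Sorted descending: 2300, 2300, 2100, 1900, 1800, 1600, 1000, 1000, 1000, 900, 700, 600, 400.
  2300 → container 1 (new)  [load 2300/3000]
  2300 → container 2 (new)  [load 2300/3000]
  2100 → container 3 (new)  [load 2100/3000]
  1900 → container 4 (new)  [load 1900/3000]
  1800 → container 5 (new)  [load 1800/3000]
  1600 → container 6 (new)  [load 1600/3000]
  1000 → container 4  [load 2900/3000]
  1000 → container 5  [load 2800/3000]
  1000 → container 6  [load 2600/3000]
  900 → container 3  [load 3000/3000]
  700 → container 1  [load 3000/3000]
  600 → container 2  [load 2900/3000]
  400 → container 6  [load 3000/3000]
6 containers opened.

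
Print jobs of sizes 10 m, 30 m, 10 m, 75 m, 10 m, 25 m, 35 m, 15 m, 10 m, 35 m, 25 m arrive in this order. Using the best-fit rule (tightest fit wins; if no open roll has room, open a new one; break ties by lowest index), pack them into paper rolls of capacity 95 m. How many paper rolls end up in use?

  10 → roll 1 (new)  [load 10/95]
  30 → roll 1  [load 40/95]
  10 → roll 1  [load 50/95]
  75 → roll 2 (new)  [load 75/95]
  10 → roll 2  [load 85/95]
  25 → roll 1  [load 75/95]
  35 → roll 3 (new)  [load 35/95]
  15 → roll 1  [load 90/95]
  10 → roll 2  [load 95/95]
  35 → roll 3  [load 70/95]
  25 → roll 3  [load 95/95]
3 paper rolls opened.

3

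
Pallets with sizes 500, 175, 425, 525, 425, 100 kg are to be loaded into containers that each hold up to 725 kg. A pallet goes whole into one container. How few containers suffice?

4

Total = 525 + 500 + 425 + 425 + 175 + 100 = 2150 kg.
Lower bound: ⌈2150/725⌉ = 3 containers.
Also, 4 pallets each exceed 725/2 kg, and no two of those can share a container, so at least 4 containers are needed.
A packing using 4 containers:
  container 1: 525 + 175 = 700
  container 2: 500 + 100 = 600
  container 3: 425 = 425
  container 4: 425 = 425
This matches the lower bound, so 4 is optimal.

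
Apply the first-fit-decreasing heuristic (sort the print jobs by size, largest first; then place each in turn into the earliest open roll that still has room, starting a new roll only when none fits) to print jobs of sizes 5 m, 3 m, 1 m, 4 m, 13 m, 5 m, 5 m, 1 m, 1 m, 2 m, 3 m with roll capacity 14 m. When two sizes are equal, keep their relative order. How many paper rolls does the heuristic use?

4

Sorted descending: 13, 5, 5, 5, 4, 3, 3, 2, 1, 1, 1.
  13 → roll 1 (new)  [load 13/14]
  5 → roll 2 (new)  [load 5/14]
  5 → roll 2  [load 10/14]
  5 → roll 3 (new)  [load 5/14]
  4 → roll 2  [load 14/14]
  3 → roll 3  [load 8/14]
  3 → roll 3  [load 11/14]
  2 → roll 3  [load 13/14]
  1 → roll 1  [load 14/14]
  1 → roll 3  [load 14/14]
  1 → roll 4 (new)  [load 1/14]
4 paper rolls opened.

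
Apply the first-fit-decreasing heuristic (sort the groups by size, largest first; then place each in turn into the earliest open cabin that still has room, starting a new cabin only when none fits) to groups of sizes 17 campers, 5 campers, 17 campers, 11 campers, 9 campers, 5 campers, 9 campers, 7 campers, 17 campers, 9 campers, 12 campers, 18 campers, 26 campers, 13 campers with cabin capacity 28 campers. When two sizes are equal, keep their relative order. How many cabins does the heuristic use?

Sorted descending: 26, 18, 17, 17, 17, 13, 12, 11, 9, 9, 9, 7, 5, 5.
  26 → cabin 1 (new)  [load 26/28]
  18 → cabin 2 (new)  [load 18/28]
  17 → cabin 3 (new)  [load 17/28]
  17 → cabin 4 (new)  [load 17/28]
  17 → cabin 5 (new)  [load 17/28]
  13 → cabin 6 (new)  [load 13/28]
  12 → cabin 6  [load 25/28]
  11 → cabin 3  [load 28/28]
  9 → cabin 2  [load 27/28]
  9 → cabin 4  [load 26/28]
  9 → cabin 5  [load 26/28]
  7 → cabin 7 (new)  [load 7/28]
  5 → cabin 7  [load 12/28]
  5 → cabin 7  [load 17/28]
7 cabins opened.

7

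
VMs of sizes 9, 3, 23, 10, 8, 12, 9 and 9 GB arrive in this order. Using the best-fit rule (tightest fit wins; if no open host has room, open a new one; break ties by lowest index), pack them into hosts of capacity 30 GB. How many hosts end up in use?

  9 → host 1 (new)  [load 9/30]
  3 → host 1  [load 12/30]
  23 → host 2 (new)  [load 23/30]
  10 → host 1  [load 22/30]
  8 → host 1  [load 30/30]
  12 → host 3 (new)  [load 12/30]
  9 → host 3  [load 21/30]
  9 → host 3  [load 30/30]
3 hosts opened.

3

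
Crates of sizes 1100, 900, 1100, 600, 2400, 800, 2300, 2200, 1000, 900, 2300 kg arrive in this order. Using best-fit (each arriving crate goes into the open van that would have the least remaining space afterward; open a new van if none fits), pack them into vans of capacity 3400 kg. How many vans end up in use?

  1100 → van 1 (new)  [load 1100/3400]
  900 → van 1  [load 2000/3400]
  1100 → van 1  [load 3100/3400]
  600 → van 2 (new)  [load 600/3400]
  2400 → van 2  [load 3000/3400]
  800 → van 3 (new)  [load 800/3400]
  2300 → van 3  [load 3100/3400]
  2200 → van 4 (new)  [load 2200/3400]
  1000 → van 4  [load 3200/3400]
  900 → van 5 (new)  [load 900/3400]
  2300 → van 5  [load 3200/3400]
5 vans opened.

5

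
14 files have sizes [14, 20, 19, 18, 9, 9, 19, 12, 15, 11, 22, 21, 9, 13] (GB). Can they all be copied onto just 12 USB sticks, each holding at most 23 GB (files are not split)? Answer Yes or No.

A valid assignment using 11 USB sticks:
  USB stick 1: 22 = 22
  USB stick 2: 21 = 21
  USB stick 3: 20 = 20
  USB stick 4: 19 = 19
  USB stick 5: 19 = 19
  USB stick 6: 18 = 18
  USB stick 7: 15 = 15
  USB stick 8: 14 + 9 = 23
  USB stick 9: 13 + 9 = 22
  USB stick 10: 12 + 11 = 23
  USB stick 11: 9 = 9
That uses only 11 ≤ 12, so 12 USB sticks are enough.

Yes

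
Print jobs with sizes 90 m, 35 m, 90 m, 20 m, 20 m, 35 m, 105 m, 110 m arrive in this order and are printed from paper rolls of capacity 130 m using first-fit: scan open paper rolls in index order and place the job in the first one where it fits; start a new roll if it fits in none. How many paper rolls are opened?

  90 → roll 1 (new)  [load 90/130]
  35 → roll 1  [load 125/130]
  90 → roll 2 (new)  [load 90/130]
  20 → roll 2  [load 110/130]
  20 → roll 2  [load 130/130]
  35 → roll 3 (new)  [load 35/130]
  105 → roll 4 (new)  [load 105/130]
  110 → roll 5 (new)  [load 110/130]
5 paper rolls opened.

5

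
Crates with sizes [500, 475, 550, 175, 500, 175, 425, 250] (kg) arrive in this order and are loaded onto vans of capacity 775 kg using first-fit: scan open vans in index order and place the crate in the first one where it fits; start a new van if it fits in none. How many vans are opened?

5

  500 → van 1 (new)  [load 500/775]
  475 → van 2 (new)  [load 475/775]
  550 → van 3 (new)  [load 550/775]
  175 → van 1  [load 675/775]
  500 → van 4 (new)  [load 500/775]
  175 → van 2  [load 650/775]
  425 → van 5 (new)  [load 425/775]
  250 → van 4  [load 750/775]
5 vans opened.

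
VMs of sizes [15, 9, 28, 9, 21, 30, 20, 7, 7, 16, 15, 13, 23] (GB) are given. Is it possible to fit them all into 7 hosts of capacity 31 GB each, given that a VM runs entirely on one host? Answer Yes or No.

Total = 213 GB; ⌈213/31⌉ = 7.
The bound of 7 does not rule out 7, but exhaustive search shows no assignment into 7 hosts of capacity 31 GB exists — the minimum is 8.

No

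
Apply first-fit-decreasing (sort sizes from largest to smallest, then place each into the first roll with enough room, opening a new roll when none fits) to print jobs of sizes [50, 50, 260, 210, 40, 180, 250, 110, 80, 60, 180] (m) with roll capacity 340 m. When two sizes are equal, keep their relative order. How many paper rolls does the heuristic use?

5

Sorted descending: 260, 250, 210, 180, 180, 110, 80, 60, 50, 50, 40.
  260 → roll 1 (new)  [load 260/340]
  250 → roll 2 (new)  [load 250/340]
  210 → roll 3 (new)  [load 210/340]
  180 → roll 4 (new)  [load 180/340]
  180 → roll 5 (new)  [load 180/340]
  110 → roll 3  [load 320/340]
  80 → roll 1  [load 340/340]
  60 → roll 2  [load 310/340]
  50 → roll 4  [load 230/340]
  50 → roll 4  [load 280/340]
  40 → roll 4  [load 320/340]
5 paper rolls opened.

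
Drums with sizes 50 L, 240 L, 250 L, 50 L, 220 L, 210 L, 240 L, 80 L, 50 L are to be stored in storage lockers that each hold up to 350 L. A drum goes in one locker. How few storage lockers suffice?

Total = 250 + 240 + 240 + 220 + 210 + 80 + 50 + 50 + 50 = 1390 L.
Lower bound: ⌈1390/350⌉ = 4 storage lockers.
Also, 5 drums each exceed 175 L, and no two of those can share a locker, so at least 5 storage lockers are needed.
A packing using 5 storage lockers:
  locker 1: 250 + 80 = 330
  locker 2: 240 + 50 + 50 = 340
  locker 3: 240 + 50 = 290
  locker 4: 220 = 220
  locker 5: 210 = 210
This matches the lower bound, so 5 is optimal.

5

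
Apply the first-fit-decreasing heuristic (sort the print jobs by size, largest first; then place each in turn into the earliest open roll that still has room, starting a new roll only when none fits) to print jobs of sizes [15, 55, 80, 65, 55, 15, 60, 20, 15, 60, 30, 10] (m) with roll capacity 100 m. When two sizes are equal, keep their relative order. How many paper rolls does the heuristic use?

6

Sorted descending: 80, 65, 60, 60, 55, 55, 30, 20, 15, 15, 15, 10.
  80 → roll 1 (new)  [load 80/100]
  65 → roll 2 (new)  [load 65/100]
  60 → roll 3 (new)  [load 60/100]
  60 → roll 4 (new)  [load 60/100]
  55 → roll 5 (new)  [load 55/100]
  55 → roll 6 (new)  [load 55/100]
  30 → roll 2  [load 95/100]
  20 → roll 1  [load 100/100]
  15 → roll 3  [load 75/100]
  15 → roll 3  [load 90/100]
  15 → roll 4  [load 75/100]
  10 → roll 3  [load 100/100]
6 paper rolls opened.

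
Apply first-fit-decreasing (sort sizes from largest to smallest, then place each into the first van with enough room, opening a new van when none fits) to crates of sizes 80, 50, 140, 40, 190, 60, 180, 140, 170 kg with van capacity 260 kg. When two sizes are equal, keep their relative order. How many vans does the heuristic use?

5

Sorted descending: 190, 180, 170, 140, 140, 80, 60, 50, 40.
  190 → van 1 (new)  [load 190/260]
  180 → van 2 (new)  [load 180/260]
  170 → van 3 (new)  [load 170/260]
  140 → van 4 (new)  [load 140/260]
  140 → van 5 (new)  [load 140/260]
  80 → van 2  [load 260/260]
  60 → van 1  [load 250/260]
  50 → van 3  [load 220/260]
  40 → van 3  [load 260/260]
5 vans opened.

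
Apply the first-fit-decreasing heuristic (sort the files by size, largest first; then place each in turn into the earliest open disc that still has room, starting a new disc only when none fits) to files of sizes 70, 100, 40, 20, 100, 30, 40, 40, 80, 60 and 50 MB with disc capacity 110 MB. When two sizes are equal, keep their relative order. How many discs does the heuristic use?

Sorted descending: 100, 100, 80, 70, 60, 50, 40, 40, 40, 30, 20.
  100 → disc 1 (new)  [load 100/110]
  100 → disc 2 (new)  [load 100/110]
  80 → disc 3 (new)  [load 80/110]
  70 → disc 4 (new)  [load 70/110]
  60 → disc 5 (new)  [load 60/110]
  50 → disc 5  [load 110/110]
  40 → disc 4  [load 110/110]
  40 → disc 6 (new)  [load 40/110]
  40 → disc 6  [load 80/110]
  30 → disc 3  [load 110/110]
  20 → disc 6  [load 100/110]
6 discs opened.

6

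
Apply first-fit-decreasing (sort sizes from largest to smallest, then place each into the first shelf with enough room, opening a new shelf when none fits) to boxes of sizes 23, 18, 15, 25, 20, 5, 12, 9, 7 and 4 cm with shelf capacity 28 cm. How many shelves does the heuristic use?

Sorted descending: 25, 23, 20, 18, 15, 12, 9, 7, 5, 4.
  25 → shelf 1 (new)  [load 25/28]
  23 → shelf 2 (new)  [load 23/28]
  20 → shelf 3 (new)  [load 20/28]
  18 → shelf 4 (new)  [load 18/28]
  15 → shelf 5 (new)  [load 15/28]
  12 → shelf 5  [load 27/28]
  9 → shelf 4  [load 27/28]
  7 → shelf 3  [load 27/28]
  5 → shelf 2  [load 28/28]
  4 → shelf 6 (new)  [load 4/28]
6 shelves opened.

6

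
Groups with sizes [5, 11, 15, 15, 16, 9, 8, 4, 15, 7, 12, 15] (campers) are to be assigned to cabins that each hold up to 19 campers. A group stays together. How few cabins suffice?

8

Total = 16 + 15 + 15 + 15 + 15 + 12 + 11 + 9 + 8 + 7 + 5 + 4 = 132 campers.
Lower bound: ⌈132/19⌉ = 7 cabins.
A packing using 8 cabins:
  cabin 1: 16 = 16
  cabin 2: 15 + 4 = 19
  cabin 3: 15 = 15
  cabin 4: 15 = 15
  cabin 5: 15 = 15
  cabin 6: 12 + 7 = 19
  cabin 7: 11 + 8 = 19
  cabin 8: 9 + 5 = 14
No arrangement into 7 cabins stays within capacity, so 8 is optimal.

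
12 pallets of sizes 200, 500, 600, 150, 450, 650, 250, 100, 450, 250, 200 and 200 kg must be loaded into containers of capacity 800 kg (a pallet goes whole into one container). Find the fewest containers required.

Total = 650 + 600 + 500 + 450 + 450 + 250 + 250 + 200 + 200 + 200 + 150 + 100 = 4000 kg.
Lower bound: ⌈4000/800⌉ = 5 containers.
A packing using 6 containers:
  container 1: 650 + 150 = 800
  container 2: 600 + 200 = 800
  container 3: 500 + 250 = 750
  container 4: 450 + 250 + 100 = 800
  container 5: 450 + 200 = 650
  container 6: 200 = 200
No arrangement into 5 containers stays within capacity, so 6 is optimal.

6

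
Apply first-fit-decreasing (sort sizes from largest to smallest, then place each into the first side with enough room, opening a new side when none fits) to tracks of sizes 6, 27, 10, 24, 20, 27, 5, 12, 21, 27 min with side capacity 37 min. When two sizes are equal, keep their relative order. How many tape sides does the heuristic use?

6

Sorted descending: 27, 27, 27, 24, 21, 20, 12, 10, 6, 5.
  27 → side 1 (new)  [load 27/37]
  27 → side 2 (new)  [load 27/37]
  27 → side 3 (new)  [load 27/37]
  24 → side 4 (new)  [load 24/37]
  21 → side 5 (new)  [load 21/37]
  20 → side 6 (new)  [load 20/37]
  12 → side 4  [load 36/37]
  10 → side 1  [load 37/37]
  6 → side 2  [load 33/37]
  5 → side 3  [load 32/37]
6 tape sides opened.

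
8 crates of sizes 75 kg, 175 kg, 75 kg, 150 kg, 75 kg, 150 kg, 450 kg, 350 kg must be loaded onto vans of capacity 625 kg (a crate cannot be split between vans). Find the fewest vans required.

3

Total = 450 + 350 + 175 + 150 + 150 + 75 + 75 + 75 = 1500 kg.
Lower bound: ⌈1500/625⌉ = 3 vans.
A packing using 3 vans:
  van 1: 450 + 175 = 625
  van 2: 350 + 150 + 75 = 575
  van 3: 150 + 75 + 75 = 300
This matches the lower bound, so 3 is optimal.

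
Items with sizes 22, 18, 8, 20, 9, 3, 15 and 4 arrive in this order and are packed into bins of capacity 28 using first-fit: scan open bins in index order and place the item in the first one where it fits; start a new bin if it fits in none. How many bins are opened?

4

  22 → bin 1 (new)  [load 22/28]
  18 → bin 2 (new)  [load 18/28]
  8 → bin 2  [load 26/28]
  20 → bin 3 (new)  [load 20/28]
  9 → bin 4 (new)  [load 9/28]
  3 → bin 1  [load 25/28]
  15 → bin 4  [load 24/28]
  4 → bin 3  [load 24/28]
4 bins opened.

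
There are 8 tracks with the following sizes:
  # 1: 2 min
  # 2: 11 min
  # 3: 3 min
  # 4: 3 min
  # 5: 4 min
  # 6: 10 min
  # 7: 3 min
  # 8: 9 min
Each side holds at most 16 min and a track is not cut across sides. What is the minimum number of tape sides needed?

Total = 11 + 10 + 9 + 4 + 3 + 3 + 3 + 2 = 45 min.
Lower bound: ⌈45/16⌉ = 3 tape sides.
A packing using 3 tape sides:
  side 1: 11 + 4 = 15
  side 2: 10 + 3 + 3 = 16
  side 3: 9 + 3 + 2 = 14
This matches the lower bound, so 3 is optimal.

3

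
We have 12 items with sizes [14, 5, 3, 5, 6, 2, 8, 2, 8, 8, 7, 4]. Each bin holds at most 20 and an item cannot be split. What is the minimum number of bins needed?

Total = 14 + 8 + 8 + 8 + 7 + 6 + 5 + 5 + 4 + 3 + 2 + 2 = 72.
Lower bound: ⌈72/20⌉ = 4 bins.
A packing using 4 bins:
  bin 1: 14 + 6 = 20
  bin 2: 8 + 8 + 4 = 20
  bin 3: 8 + 7 + 5 = 20
  bin 4: 5 + 3 + 2 + 2 = 12
This matches the lower bound, so 4 is optimal.

4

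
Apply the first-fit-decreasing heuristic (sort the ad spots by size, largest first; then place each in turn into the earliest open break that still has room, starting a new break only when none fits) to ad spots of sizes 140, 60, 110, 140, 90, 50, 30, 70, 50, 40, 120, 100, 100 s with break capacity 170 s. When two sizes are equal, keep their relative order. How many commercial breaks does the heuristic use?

7

Sorted descending: 140, 140, 120, 110, 100, 100, 90, 70, 60, 50, 50, 40, 30.
  140 → break 1 (new)  [load 140/170]
  140 → break 2 (new)  [load 140/170]
  120 → break 3 (new)  [load 120/170]
  110 → break 4 (new)  [load 110/170]
  100 → break 5 (new)  [load 100/170]
  100 → break 6 (new)  [load 100/170]
  90 → break 7 (new)  [load 90/170]
  70 → break 5  [load 170/170]
  60 → break 4  [load 170/170]
  50 → break 3  [load 170/170]
  50 → break 6  [load 150/170]
  40 → break 7  [load 130/170]
  30 → break 1  [load 170/170]
7 commercial breaks opened.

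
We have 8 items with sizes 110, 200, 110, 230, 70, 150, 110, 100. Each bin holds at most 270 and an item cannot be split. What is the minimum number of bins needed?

5

Total = 230 + 200 + 150 + 110 + 110 + 110 + 100 + 70 = 1080.
Lower bound: ⌈1080/270⌉ = 4 bins.
A packing using 5 bins:
  bin 1: 230 = 230
  bin 2: 200 + 70 = 270
  bin 3: 150 + 110 = 260
  bin 4: 110 + 110 = 220
  bin 5: 100 = 100
No arrangement into 4 bins stays within capacity, so 5 is optimal.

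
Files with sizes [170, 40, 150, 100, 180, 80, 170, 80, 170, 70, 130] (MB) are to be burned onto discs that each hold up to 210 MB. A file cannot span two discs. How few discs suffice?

8

Total = 180 + 170 + 170 + 170 + 150 + 130 + 100 + 80 + 80 + 70 + 40 = 1340 MB.
Lower bound: ⌈1340/210⌉ = 7 discs.
A packing using 8 discs:
  disc 1: 180 = 180
  disc 2: 170 + 40 = 210
  disc 3: 170 = 170
  disc 4: 170 = 170
  disc 5: 150 = 150
  disc 6: 130 + 80 = 210
  disc 7: 100 + 80 = 180
  disc 8: 70 = 70
No arrangement into 7 discs stays within capacity, so 8 is optimal.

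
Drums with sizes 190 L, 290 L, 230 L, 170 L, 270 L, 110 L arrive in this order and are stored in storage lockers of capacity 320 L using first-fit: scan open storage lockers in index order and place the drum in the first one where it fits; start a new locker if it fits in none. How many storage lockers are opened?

5

  190 → locker 1 (new)  [load 190/320]
  290 → locker 2 (new)  [load 290/320]
  230 → locker 3 (new)  [load 230/320]
  170 → locker 4 (new)  [load 170/320]
  270 → locker 5 (new)  [load 270/320]
  110 → locker 1  [load 300/320]
5 storage lockers opened.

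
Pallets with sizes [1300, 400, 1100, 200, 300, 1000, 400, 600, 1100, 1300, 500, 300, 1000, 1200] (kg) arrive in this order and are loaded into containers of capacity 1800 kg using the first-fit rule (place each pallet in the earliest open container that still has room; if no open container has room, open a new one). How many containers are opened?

7

  1300 → container 1 (new)  [load 1300/1800]
  400 → container 1  [load 1700/1800]
  1100 → container 2 (new)  [load 1100/1800]
  200 → container 2  [load 1300/1800]
  300 → container 2  [load 1600/1800]
  1000 → container 3 (new)  [load 1000/1800]
  400 → container 3  [load 1400/1800]
  600 → container 4 (new)  [load 600/1800]
  1100 → container 4  [load 1700/1800]
  1300 → container 5 (new)  [load 1300/1800]
  500 → container 5  [load 1800/1800]
  300 → container 3  [load 1700/1800]
  1000 → container 6 (new)  [load 1000/1800]
  1200 → container 7 (new)  [load 1200/1800]
7 containers opened.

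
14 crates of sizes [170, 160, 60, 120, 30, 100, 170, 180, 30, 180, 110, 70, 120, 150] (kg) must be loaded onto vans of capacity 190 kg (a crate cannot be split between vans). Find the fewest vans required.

Total = 180 + 180 + 170 + 170 + 160 + 150 + 120 + 120 + 110 + 100 + 70 + 60 + 30 + 30 = 1650 kg.
Lower bound: ⌈1650/190⌉ = 9 vans.
Also, 10 crates each exceed 95 kg, and no two of those can share a van, so at least 10 vans are needed.
A packing using 10 vans:
  van 1: 180 = 180
  van 2: 180 = 180
  van 3: 170 = 170
  van 4: 170 = 170
  van 5: 160 + 30 = 190
  van 6: 150 + 30 = 180
  van 7: 120 + 70 = 190
  van 8: 120 + 60 = 180
  van 9: 110 = 110
  van 10: 100 = 100
This matches the lower bound, so 10 is optimal.

10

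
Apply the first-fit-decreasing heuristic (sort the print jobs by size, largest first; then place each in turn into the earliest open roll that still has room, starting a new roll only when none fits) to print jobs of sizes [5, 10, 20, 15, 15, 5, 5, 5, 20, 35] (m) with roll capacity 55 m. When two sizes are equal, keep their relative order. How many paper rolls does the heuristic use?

Sorted descending: 35, 20, 20, 15, 15, 10, 5, 5, 5, 5.
  35 → roll 1 (new)  [load 35/55]
  20 → roll 1  [load 55/55]
  20 → roll 2 (new)  [load 20/55]
  15 → roll 2  [load 35/55]
  15 → roll 2  [load 50/55]
  10 → roll 3 (new)  [load 10/55]
  5 → roll 2  [load 55/55]
  5 → roll 3  [load 15/55]
  5 → roll 3  [load 20/55]
  5 → roll 3  [load 25/55]
3 paper rolls opened.

3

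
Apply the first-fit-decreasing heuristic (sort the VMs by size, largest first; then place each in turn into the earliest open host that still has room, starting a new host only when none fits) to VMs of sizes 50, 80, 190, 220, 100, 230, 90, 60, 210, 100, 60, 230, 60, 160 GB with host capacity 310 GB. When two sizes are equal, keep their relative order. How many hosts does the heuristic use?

7

Sorted descending: 230, 230, 220, 210, 190, 160, 100, 100, 90, 80, 60, 60, 60, 50.
  230 → host 1 (new)  [load 230/310]
  230 → host 2 (new)  [load 230/310]
  220 → host 3 (new)  [load 220/310]
  210 → host 4 (new)  [load 210/310]
  190 → host 5 (new)  [load 190/310]
  160 → host 6 (new)  [load 160/310]
  100 → host 4  [load 310/310]
  100 → host 5  [load 290/310]
  90 → host 3  [load 310/310]
  80 → host 1  [load 310/310]
  60 → host 2  [load 290/310]
  60 → host 6  [load 220/310]
  60 → host 6  [load 280/310]
  50 → host 7 (new)  [load 50/310]
7 hosts opened.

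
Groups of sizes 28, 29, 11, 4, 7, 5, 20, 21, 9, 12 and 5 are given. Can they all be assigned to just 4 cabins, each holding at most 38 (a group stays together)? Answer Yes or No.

Yes

A valid assignment using 4 cabins:
  cabin 1: 29 + 9 = 38
  cabin 2: 28 + 5 + 5 = 38
  cabin 3: 21 + 12 + 4 = 37
  cabin 4: 20 + 11 + 7 = 38
Every load is within 38, so 4 cabins suffice.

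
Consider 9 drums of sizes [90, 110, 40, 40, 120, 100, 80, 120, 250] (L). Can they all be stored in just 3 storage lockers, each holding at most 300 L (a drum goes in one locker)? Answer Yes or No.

Total = 950 L; ⌈950/300⌉ = 4.
At least 4 storage lockers are required, but only 3 are allowed.

No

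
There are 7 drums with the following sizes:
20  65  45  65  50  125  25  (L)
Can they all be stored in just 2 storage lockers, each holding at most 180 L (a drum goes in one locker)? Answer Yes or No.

Total = 395 L; ⌈395/180⌉ = 3.
At least 3 storage lockers are required, but only 2 are allowed.

No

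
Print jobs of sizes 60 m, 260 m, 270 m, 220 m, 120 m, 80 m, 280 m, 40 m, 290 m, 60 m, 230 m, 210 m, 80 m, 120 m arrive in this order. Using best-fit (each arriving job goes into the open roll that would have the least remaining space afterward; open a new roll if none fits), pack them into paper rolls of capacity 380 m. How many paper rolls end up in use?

7

  60 → roll 1 (new)  [load 60/380]
  260 → roll 1  [load 320/380]
  270 → roll 2 (new)  [load 270/380]
  220 → roll 3 (new)  [load 220/380]
  120 → roll 3  [load 340/380]
  80 → roll 2  [load 350/380]
  280 → roll 4 (new)  [load 280/380]
  40 → roll 3  [load 380/380]
  290 → roll 5 (new)  [load 290/380]
  60 → roll 1  [load 380/380]
  230 → roll 6 (new)  [load 230/380]
  210 → roll 7 (new)  [load 210/380]
  80 → roll 5  [load 370/380]
  120 → roll 6  [load 350/380]
7 paper rolls opened.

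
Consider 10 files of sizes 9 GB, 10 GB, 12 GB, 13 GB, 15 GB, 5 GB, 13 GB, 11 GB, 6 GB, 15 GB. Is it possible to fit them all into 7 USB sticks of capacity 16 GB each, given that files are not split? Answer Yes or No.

Total = 109 GB; ⌈109/16⌉ = 7.
8 files each exceed half the capacity and cannot share a USB stick, forcing at least 8 USB sticks.
At least 8 USB sticks are required, but only 7 are allowed.

No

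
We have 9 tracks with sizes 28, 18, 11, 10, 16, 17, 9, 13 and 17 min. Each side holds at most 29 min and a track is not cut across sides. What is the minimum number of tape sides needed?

5

Total = 28 + 18 + 17 + 17 + 16 + 13 + 11 + 10 + 9 = 139 min.
Lower bound: ⌈139/29⌉ = 5 tape sides.
A packing using 5 tape sides:
  side 1: 28 = 28
  side 2: 18 + 11 = 29
  side 3: 17 + 10 = 27
  side 4: 17 + 9 = 26
  side 5: 16 + 13 = 29
This matches the lower bound, so 5 is optimal.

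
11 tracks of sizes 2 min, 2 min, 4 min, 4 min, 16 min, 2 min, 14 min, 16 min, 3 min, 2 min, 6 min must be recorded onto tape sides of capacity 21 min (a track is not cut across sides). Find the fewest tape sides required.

Total = 16 + 16 + 14 + 6 + 4 + 4 + 3 + 2 + 2 + 2 + 2 = 71 min.
Lower bound: ⌈71/21⌉ = 4 tape sides.
A packing using 4 tape sides:
  side 1: 16 + 4 = 20
  side 2: 16 + 4 = 20
  side 3: 14 + 6 = 20
  side 4: 3 + 2 + 2 + 2 + 2 = 11
This matches the lower bound, so 4 is optimal.

4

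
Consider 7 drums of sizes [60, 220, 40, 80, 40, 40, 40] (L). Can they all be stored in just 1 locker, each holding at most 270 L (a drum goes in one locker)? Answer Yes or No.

No

Total = 520 L; ⌈520/270⌉ = 2.
At least 2 storage lockers are required, but only 1 is allowed.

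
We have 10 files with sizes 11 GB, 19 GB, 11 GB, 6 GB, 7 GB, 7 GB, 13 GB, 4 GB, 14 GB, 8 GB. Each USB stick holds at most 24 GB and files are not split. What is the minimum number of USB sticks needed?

Total = 19 + 14 + 13 + 11 + 11 + 8 + 7 + 7 + 6 + 4 = 100 GB.
Lower bound: ⌈100/24⌉ = 5 USB sticks.
A packing using 5 USB sticks:
  USB stick 1: 19 + 4 = 23
  USB stick 2: 14 + 8 = 22
  USB stick 3: 13 + 11 = 24
  USB stick 4: 11 + 7 + 6 = 24
  USB stick 5: 7 = 7
This matches the lower bound, so 5 is optimal.

5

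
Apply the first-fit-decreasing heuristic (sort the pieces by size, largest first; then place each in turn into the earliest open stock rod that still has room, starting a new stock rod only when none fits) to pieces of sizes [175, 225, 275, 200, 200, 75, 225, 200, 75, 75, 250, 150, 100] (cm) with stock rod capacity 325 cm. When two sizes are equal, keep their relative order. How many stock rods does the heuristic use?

8

Sorted descending: 275, 250, 225, 225, 200, 200, 200, 175, 150, 100, 75, 75, 75.
  275 → stock rod 1 (new)  [load 275/325]
  250 → stock rod 2 (new)  [load 250/325]
  225 → stock rod 3 (new)  [load 225/325]
  225 → stock rod 4 (new)  [load 225/325]
  200 → stock rod 5 (new)  [load 200/325]
  200 → stock rod 6 (new)  [load 200/325]
  200 → stock rod 7 (new)  [load 200/325]
  175 → stock rod 8 (new)  [load 175/325]
  150 → stock rod 8  [load 325/325]
  100 → stock rod 3  [load 325/325]
  75 → stock rod 2  [load 325/325]
  75 → stock rod 4  [load 300/325]
  75 → stock rod 5  [load 275/325]
8 stock rods opened.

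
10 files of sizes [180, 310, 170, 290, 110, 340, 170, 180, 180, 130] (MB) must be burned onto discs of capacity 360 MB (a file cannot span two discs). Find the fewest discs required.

Total = 340 + 310 + 290 + 180 + 180 + 180 + 170 + 170 + 130 + 110 = 2060 MB.
Lower bound: ⌈2060/360⌉ = 6 discs.
A packing using 7 discs:
  disc 1: 340 = 340
  disc 2: 310 = 310
  disc 3: 290 = 290
  disc 4: 180 + 180 = 360
  disc 5: 180 + 170 = 350
  disc 6: 170 + 130 = 300
  disc 7: 110 = 110
No arrangement into 6 discs stays within capacity, so 7 is optimal.

7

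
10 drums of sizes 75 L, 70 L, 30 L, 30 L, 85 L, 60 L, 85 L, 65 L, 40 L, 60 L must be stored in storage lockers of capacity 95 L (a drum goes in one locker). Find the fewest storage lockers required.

8

Total = 85 + 85 + 75 + 70 + 65 + 60 + 60 + 40 + 30 + 30 = 600 L.
Lower bound: ⌈600/95⌉ = 7 storage lockers.
A packing using 8 storage lockers:
  locker 1: 85 = 85
  locker 2: 85 = 85
  locker 3: 75 = 75
  locker 4: 70 = 70
  locker 5: 65 + 30 = 95
  locker 6: 60 + 30 = 90
  locker 7: 60 = 60
  locker 8: 40 = 40
No arrangement into 7 storage lockers stays within capacity, so 8 is optimal.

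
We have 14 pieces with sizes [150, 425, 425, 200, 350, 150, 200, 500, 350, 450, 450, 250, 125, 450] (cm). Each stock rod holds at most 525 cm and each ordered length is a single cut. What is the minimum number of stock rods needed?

Total = 500 + 450 + 450 + 450 + 425 + 425 + 350 + 350 + 250 + 200 + 200 + 150 + 150 + 125 = 4475 cm.
Lower bound: ⌈4475/525⌉ = 9 stock rods.
A packing using 10 stock rods:
  stock rod 1: 500 = 500
  stock rod 2: 450 = 450
  stock rod 3: 450 = 450
  stock rod 4: 450 = 450
  stock rod 5: 425 = 425
  stock rod 6: 425 = 425
  stock rod 7: 350 + 150 = 500
  stock rod 8: 350 + 150 = 500
  stock rod 9: 250 + 200 = 450
  stock rod 10: 200 + 125 = 325
No arrangement into 9 stock rods stays within capacity, so 10 is optimal.

10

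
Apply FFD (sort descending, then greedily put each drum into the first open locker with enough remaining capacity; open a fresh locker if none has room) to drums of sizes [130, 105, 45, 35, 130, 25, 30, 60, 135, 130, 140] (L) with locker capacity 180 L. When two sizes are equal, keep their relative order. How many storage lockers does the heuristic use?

6

Sorted descending: 140, 135, 130, 130, 130, 105, 60, 45, 35, 30, 25.
  140 → locker 1 (new)  [load 140/180]
  135 → locker 2 (new)  [load 135/180]
  130 → locker 3 (new)  [load 130/180]
  130 → locker 4 (new)  [load 130/180]
  130 → locker 5 (new)  [load 130/180]
  105 → locker 6 (new)  [load 105/180]
  60 → locker 6  [load 165/180]
  45 → locker 2  [load 180/180]
  35 → locker 1  [load 175/180]
  30 → locker 3  [load 160/180]
  25 → locker 4  [load 155/180]
6 storage lockers opened.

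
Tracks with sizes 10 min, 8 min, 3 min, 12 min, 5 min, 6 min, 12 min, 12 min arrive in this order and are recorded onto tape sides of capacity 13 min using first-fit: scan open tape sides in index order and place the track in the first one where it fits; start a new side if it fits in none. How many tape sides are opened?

  10 → side 1 (new)  [load 10/13]
  8 → side 2 (new)  [load 8/13]
  3 → side 1  [load 13/13]
  12 → side 3 (new)  [load 12/13]
  5 → side 2  [load 13/13]
  6 → side 4 (new)  [load 6/13]
  12 → side 5 (new)  [load 12/13]
  12 → side 6 (new)  [load 12/13]
6 tape sides opened.

6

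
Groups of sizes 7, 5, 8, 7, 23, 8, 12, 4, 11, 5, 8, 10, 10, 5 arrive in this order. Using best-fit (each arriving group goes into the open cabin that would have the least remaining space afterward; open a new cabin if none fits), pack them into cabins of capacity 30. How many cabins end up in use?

5

  7 → cabin 1 (new)  [load 7/30]
  5 → cabin 1  [load 12/30]
  8 → cabin 1  [load 20/30]
  7 → cabin 1  [load 27/30]
  23 → cabin 2 (new)  [load 23/30]
  8 → cabin 3 (new)  [load 8/30]
  12 → cabin 3  [load 20/30]
  4 → cabin 2  [load 27/30]
  11 → cabin 4 (new)  [load 11/30]
  5 → cabin 3  [load 25/30]
  8 → cabin 4  [load 19/30]
  10 → cabin 4  [load 29/30]
  10 → cabin 5 (new)  [load 10/30]
  5 → cabin 3  [load 30/30]
5 cabins opened.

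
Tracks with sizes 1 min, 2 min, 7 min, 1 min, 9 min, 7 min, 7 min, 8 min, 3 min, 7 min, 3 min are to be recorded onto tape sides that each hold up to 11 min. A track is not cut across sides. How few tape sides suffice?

6

Total = 9 + 8 + 7 + 7 + 7 + 7 + 3 + 3 + 2 + 1 + 1 = 55 min.
Lower bound: ⌈55/11⌉ = 5 tape sides.
Also, 6 tracks each exceed 11/2 min, and no two of those can share a side, so at least 6 tape sides are needed.
A packing using 6 tape sides:
  side 1: 9 + 2 = 11
  side 2: 8 + 3 = 11
  side 3: 7 + 3 + 1 = 11
  side 4: 7 + 1 = 8
  side 5: 7 = 7
  side 6: 7 = 7
This matches the lower bound, so 6 is optimal.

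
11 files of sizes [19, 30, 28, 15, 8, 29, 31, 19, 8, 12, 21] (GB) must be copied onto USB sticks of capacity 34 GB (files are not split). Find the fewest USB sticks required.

Total = 31 + 30 + 29 + 28 + 21 + 19 + 19 + 15 + 12 + 8 + 8 = 220 GB.
Lower bound: ⌈220/34⌉ = 7 USB sticks.
A packing using 8 USB sticks:
  USB stick 1: 31 = 31
  USB stick 2: 30 = 30
  USB stick 3: 29 = 29
  USB stick 4: 28 = 28
  USB stick 5: 21 + 12 = 33
  USB stick 6: 19 + 15 = 34
  USB stick 7: 19 + 8 = 27
  USB stick 8: 8 = 8
No arrangement into 7 USB sticks stays within capacity, so 8 is optimal.

8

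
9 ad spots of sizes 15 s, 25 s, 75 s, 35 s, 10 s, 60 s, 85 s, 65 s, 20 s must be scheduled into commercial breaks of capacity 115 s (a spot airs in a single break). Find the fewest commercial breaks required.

Total = 85 + 75 + 65 + 60 + 35 + 25 + 20 + 15 + 10 = 390 s.
Lower bound: ⌈390/115⌉ = 4 commercial breaks.
A packing using 4 commercial breaks:
  break 1: 85 + 25 = 110
  break 2: 75 + 35 = 110
  break 3: 65 + 20 + 15 + 10 = 110
  break 4: 60 = 60
This matches the lower bound, so 4 is optimal.

4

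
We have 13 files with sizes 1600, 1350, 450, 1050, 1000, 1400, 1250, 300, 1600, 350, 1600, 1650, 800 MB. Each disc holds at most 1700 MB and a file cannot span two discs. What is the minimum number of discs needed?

10

Total = 1650 + 1600 + 1600 + 1600 + 1400 + 1350 + 1250 + 1050 + 1000 + 800 + 450 + 350 + 300 = 14400 MB.
Lower bound: ⌈14400/1700⌉ = 9 discs.
A packing using 10 discs:
  disc 1: 1650 = 1650
  disc 2: 1600 = 1600
  disc 3: 1600 = 1600
  disc 4: 1600 = 1600
  disc 5: 1400 + 300 = 1700
  disc 6: 1350 + 350 = 1700
  disc 7: 1250 + 450 = 1700
  disc 8: 1050 = 1050
  disc 9: 1000 = 1000
  disc 10: 800 = 800
No arrangement into 9 discs stays within capacity, so 10 is optimal.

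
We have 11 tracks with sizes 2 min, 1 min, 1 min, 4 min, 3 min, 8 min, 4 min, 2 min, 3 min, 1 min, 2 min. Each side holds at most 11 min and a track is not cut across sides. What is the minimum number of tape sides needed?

3

Total = 8 + 4 + 4 + 3 + 3 + 2 + 2 + 2 + 1 + 1 + 1 = 31 min.
Lower bound: ⌈31/11⌉ = 3 tape sides.
A packing using 3 tape sides:
  side 1: 8 + 3 = 11
  side 2: 4 + 4 + 3 = 11
  side 3: 2 + 2 + 2 + 1 + 1 + 1 = 9
This matches the lower bound, so 3 is optimal.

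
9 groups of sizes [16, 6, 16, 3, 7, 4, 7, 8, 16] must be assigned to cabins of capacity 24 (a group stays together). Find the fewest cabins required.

4

Total = 16 + 16 + 16 + 8 + 7 + 7 + 6 + 4 + 3 = 83.
Lower bound: ⌈83/24⌉ = 4 cabins.
A packing using 4 cabins:
  cabin 1: 16 + 8 = 24
  cabin 2: 16 + 7 = 23
  cabin 3: 16 + 7 = 23
  cabin 4: 6 + 4 + 3 = 13
This matches the lower bound, so 4 is optimal.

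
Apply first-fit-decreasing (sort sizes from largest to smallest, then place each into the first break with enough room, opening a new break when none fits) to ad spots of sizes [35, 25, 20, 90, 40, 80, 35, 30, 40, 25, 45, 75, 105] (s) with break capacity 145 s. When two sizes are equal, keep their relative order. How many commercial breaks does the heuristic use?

5

Sorted descending: 105, 90, 80, 75, 45, 40, 40, 35, 35, 30, 25, 25, 20.
  105 → break 1 (new)  [load 105/145]
  90 → break 2 (new)  [load 90/145]
  80 → break 3 (new)  [load 80/145]
  75 → break 4 (new)  [load 75/145]
  45 → break 2  [load 135/145]
  40 → break 1  [load 145/145]
  40 → break 3  [load 120/145]
  35 → break 4  [load 110/145]
  35 → break 4  [load 145/145]
  30 → break 5 (new)  [load 30/145]
  25 → break 3  [load 145/145]
  25 → break 5  [load 55/145]
  20 → break 5  [load 75/145]
5 commercial breaks opened.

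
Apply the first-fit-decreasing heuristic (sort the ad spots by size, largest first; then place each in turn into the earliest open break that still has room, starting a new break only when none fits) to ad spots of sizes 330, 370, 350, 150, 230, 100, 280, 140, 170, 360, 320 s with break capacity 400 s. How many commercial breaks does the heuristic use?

8

Sorted descending: 370, 360, 350, 330, 320, 280, 230, 170, 150, 140, 100.
  370 → break 1 (new)  [load 370/400]
  360 → break 2 (new)  [load 360/400]
  350 → break 3 (new)  [load 350/400]
  330 → break 4 (new)  [load 330/400]
  320 → break 5 (new)  [load 320/400]
  280 → break 6 (new)  [load 280/400]
  230 → break 7 (new)  [load 230/400]
  170 → break 7  [load 400/400]
  150 → break 8 (new)  [load 150/400]
  140 → break 8  [load 290/400]
  100 → break 6  [load 380/400]
8 commercial breaks opened.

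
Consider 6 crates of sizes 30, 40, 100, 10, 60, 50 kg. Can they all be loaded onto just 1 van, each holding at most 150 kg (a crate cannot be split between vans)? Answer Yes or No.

Total = 290 kg; ⌈290/150⌉ = 2.
At least 2 vans are required, but only 1 is allowed.

No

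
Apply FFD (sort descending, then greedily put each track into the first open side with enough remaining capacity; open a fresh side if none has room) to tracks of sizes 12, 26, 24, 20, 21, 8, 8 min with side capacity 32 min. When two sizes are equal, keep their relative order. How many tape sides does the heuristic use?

Sorted descending: 26, 24, 21, 20, 12, 8, 8.
  26 → side 1 (new)  [load 26/32]
  24 → side 2 (new)  [load 24/32]
  21 → side 3 (new)  [load 21/32]
  20 → side 4 (new)  [load 20/32]
  12 → side 4  [load 32/32]
  8 → side 2  [load 32/32]
  8 → side 3  [load 29/32]
4 tape sides opened.

4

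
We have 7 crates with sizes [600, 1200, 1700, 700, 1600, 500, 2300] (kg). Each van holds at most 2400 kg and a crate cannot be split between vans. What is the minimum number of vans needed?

Total = 2300 + 1700 + 1600 + 1200 + 700 + 600 + 500 = 8600 kg.
Lower bound: ⌈8600/2400⌉ = 4 vans.
A packing using 4 vans:
  van 1: 2300 = 2300
  van 2: 1700 + 700 = 2400
  van 3: 1600 + 600 = 2200
  van 4: 1200 + 500 = 1700
This matches the lower bound, so 4 is optimal.

4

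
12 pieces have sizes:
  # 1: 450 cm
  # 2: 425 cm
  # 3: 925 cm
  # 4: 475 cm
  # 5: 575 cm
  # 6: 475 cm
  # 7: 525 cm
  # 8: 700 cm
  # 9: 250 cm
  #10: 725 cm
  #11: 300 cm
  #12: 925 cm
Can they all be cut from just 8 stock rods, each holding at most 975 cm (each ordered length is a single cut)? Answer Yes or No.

Yes

A valid assignment using 8 stock rods:
  stock rod 1: 925 = 925
  stock rod 2: 925 = 925
  stock rod 3: 725 + 250 = 975
  stock rod 4: 700 = 700
  stock rod 5: 575 + 300 = 875
  stock rod 6: 525 + 450 = 975
  stock rod 7: 475 + 475 = 950
  stock rod 8: 425 = 425
Every load is within 975 cm, so 8 stock rods suffice.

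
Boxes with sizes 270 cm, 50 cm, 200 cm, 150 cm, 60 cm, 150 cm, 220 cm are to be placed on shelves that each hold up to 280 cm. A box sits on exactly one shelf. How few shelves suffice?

Total = 270 + 220 + 200 + 150 + 150 + 60 + 50 = 1100 cm.
Lower bound: ⌈1100/280⌉ = 4 shelves.
Also, 5 boxes each exceed 140 cm, and no two of those can share a shelf, so at least 5 shelves are needed.
A packing using 5 shelves:
  shelf 1: 270 = 270
  shelf 2: 220 + 60 = 280
  shelf 3: 200 + 50 = 250
  shelf 4: 150 = 150
  shelf 5: 150 = 150
This matches the lower bound, so 5 is optimal.

5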